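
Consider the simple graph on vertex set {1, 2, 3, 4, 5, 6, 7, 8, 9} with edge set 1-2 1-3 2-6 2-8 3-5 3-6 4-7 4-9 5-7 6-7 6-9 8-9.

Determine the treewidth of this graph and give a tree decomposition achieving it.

Treewidth 3.
One such decomposition:
Bags: B1 = {1, 2, 8, 9}  B2 = {1, 2, 6, 9}  B3 = {1, 3, 6, 9}  B4 = {3, 4, 6, 9}  B5 = {3, 4, 6, 7}  B6 = {3, 4, 5, 7}
Tree: B1–B2, B2–B3, B3–B4, B4–B5, B5–B6

Each bag holds 4 vertices, so the decomposition has width 3, which upper-bounds the treewidth. For the lower bound: the 4 vertex sets {1,2,8}, {9}, {6}, {3,4,5,7} are disjoint, each induces a connected subgraph, and every pair is joined by at least one edge of G. Contracting each set to a single vertex therefore yields K_{4} as a minor, and since treewidth is minor-monotone, tw(G) ≥ tw(K_{4}) = 3. Hence tw(G) = 3 exactly.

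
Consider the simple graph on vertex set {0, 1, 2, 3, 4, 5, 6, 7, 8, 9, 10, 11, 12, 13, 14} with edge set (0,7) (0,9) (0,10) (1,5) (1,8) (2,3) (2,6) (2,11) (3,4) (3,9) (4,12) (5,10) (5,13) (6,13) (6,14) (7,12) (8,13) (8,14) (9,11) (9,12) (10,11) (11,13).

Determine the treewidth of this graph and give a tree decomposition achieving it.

Treewidth 3.
Bags: B1 = {3, 4, 7, 12}  B2 = {3, 7, 9, 12}  B3 = {0, 3, 7, 9}  B4 = {0, 2, 3, 9}  B5 = {0, 2, 9, 11}  B6 = {0, 2, 10, 11}  B7 = {2, 6, 10, 11}  B8 = {6, 10, 11, 13}  B9 = {5, 6, 10, 13}  B10 = {5, 6, 13, 14}  B11 = {5, 8, 13, 14}  B12 = {1, 5, 8, 14}
Tree: B1–B2, B2–B3, B3–B4, B4–B5, B5–B6, B6–B7, B7–B8, B8–B9, B9–B10, B10–B11, B11–B12

The largest bag has 4 vertices, giving width 3; this decomposition certifies tw(G) ≤ 3. For the lower bound: the 4 vertex sets {4,7,12}, {3}, {9}, {0,2,10,11} are disjoint, each induces a connected subgraph, and every pair is joined by at least one edge of G. Contracting each set to a single vertex therefore yields K_{4} as a minor, and since treewidth is minor-monotone, tw(G) ≥ tw(K_{4}) = 3. Hence tw(G) = 3 exactly.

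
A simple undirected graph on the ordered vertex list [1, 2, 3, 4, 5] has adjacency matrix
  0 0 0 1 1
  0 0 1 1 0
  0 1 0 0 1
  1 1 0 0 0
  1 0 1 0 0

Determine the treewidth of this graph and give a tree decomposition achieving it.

Treewidth 2.
One optimal decomposition is:
Bags: B1 = {2, 3, 5}  B2 = {1, 2, 5}  B3 = {1, 2, 4}
Tree: B1–B2, B2–B3

The largest bag has 3 vertices, giving width 2; this decomposition certifies tw(G) ≤ 2. The edges 2–3–5–1–4–2 form a cycle, so G is not a tree and its treewidth is at least 2. Combining the bounds, tw(G) = 2.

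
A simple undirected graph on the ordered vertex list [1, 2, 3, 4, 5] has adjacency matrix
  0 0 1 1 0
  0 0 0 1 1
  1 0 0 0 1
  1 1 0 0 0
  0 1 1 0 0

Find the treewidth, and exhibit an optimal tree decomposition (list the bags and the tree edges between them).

Every bag has size at most 3, so the width is 3 − 1 = 2 and tw(G) ≤ 2. The edges 5–2–4–1–3–5 form a cycle, so G is not a tree and its treewidth is at least 2. The upper and lower bounds meet at 2, so that is the treewidth.

Treewidth 2.
One optimal decomposition is:
Bags: B1 = {2, 4, 5}  B2 = {1, 4, 5}  B3 = {1, 3, 5}
Tree: B1–B2, B2–B3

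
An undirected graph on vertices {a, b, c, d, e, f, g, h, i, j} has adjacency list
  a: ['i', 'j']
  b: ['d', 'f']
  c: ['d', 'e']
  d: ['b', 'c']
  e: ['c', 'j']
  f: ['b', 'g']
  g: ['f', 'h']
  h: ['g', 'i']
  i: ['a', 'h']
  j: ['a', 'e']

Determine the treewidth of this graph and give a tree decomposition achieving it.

Treewidth 2.
One optimal decomposition is:
Bags: B1 = {g, h, i}  B2 = {f, g, i}  B3 = {b, f, i}  B4 = {b, d, i}  B5 = {c, d, i}  B6 = {c, e, i}  B7 = {e, i, j}  B8 = {a, i, j}
Tree: B1–B2, B2–B3, B3–B4, B4–B5, B5–B6, B6–B7, B7–B8

Each bag holds 3 vertices, so the decomposition has width 2, which upper-bounds the treewidth. For the lower bound, G contains the cycle i–h–g–f–b–d–c–e–j–a–i, so G is not a forest; only forests have treewidth ≤ 1, hence tw(G) ≥ 2. The upper and lower bounds meet at 2, so that is the treewidth.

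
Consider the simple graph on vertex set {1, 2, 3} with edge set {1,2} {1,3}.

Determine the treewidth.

A width-1 tree decomposition is:
Bags: B1 = {1, 3}  B2 = {1, 2}
Tree: B1–B2
The largest bag has 2 vertices, giving width 1; this decomposition certifies tw(G) ≤ 1. Any graph with an edge has treewidth ≥ 1, and G has the edge 1–3. The upper and lower bounds meet at 1, so that is the treewidth.

1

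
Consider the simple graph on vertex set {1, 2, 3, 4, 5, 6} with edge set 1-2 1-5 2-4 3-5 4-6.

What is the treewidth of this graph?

1

A width-1 tree decomposition is:
Bags: B1 = {4, 6}  B2 = {2, 4}  B3 = {1, 2}  B4 = {1, 5}  B5 = {3, 5}
Tree: B1–B2, B2–B3, B3–B4, B4–B5
The largest bag has 2 vertices, giving width 1; this decomposition certifies tw(G) ≤ 1. Since G has at least one edge (e.g. 6–4), it is not an edgeless graph, so tw(G) ≥ 1. Hence tw(G) = 1 exactly.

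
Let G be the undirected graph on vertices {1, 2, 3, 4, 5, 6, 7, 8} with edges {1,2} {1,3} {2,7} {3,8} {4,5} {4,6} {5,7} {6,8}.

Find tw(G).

2

A width-2 tree decomposition is:
Bags: B1 = {1, 2, 7}  B2 = {1, 3, 7}  B3 = {3, 7, 8}  B4 = {6, 7, 8}  B5 = {4, 6, 7}  B6 = {4, 5, 7}
Tree: B1–B2, B2–B3, B3–B4, B4–B5, B5–B6
The largest bag has 3 vertices, giving width 2; this decomposition certifies tw(G) ≤ 2. Since 7–2–1–3–8–6–4–5–7 is a cycle in G, G is not acyclic. Forests are exactly the graphs of treewidth ≤ 1, so tw(G) ≥ 2. Hence tw(G) = 2 exactly.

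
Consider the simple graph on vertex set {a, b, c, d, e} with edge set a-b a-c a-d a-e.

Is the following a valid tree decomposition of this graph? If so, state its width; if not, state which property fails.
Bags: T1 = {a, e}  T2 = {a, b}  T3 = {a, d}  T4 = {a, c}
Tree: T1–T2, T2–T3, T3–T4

Checking the three conditions: (i) the bags cover all of {a, b, c, d, e}; (ii) for each edge, some bag contains both endpoints; (iii) the bags containing any fixed vertex form a subtree. All hold, so the decomposition is valid with width 2 − 1 = 1.

Yes; width 1.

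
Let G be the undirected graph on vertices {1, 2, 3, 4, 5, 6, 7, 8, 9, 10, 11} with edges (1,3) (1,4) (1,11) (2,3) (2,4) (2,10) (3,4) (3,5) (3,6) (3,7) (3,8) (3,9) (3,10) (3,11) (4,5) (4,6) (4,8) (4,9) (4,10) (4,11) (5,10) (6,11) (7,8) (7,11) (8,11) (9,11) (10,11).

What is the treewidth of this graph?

3

A width-3 tree decomposition is:
Bags: B1 = {3, 4, 10, 11}  B2 = {1, 3, 4, 11}  B3 = {3, 4, 9, 11}  B4 = {3, 4, 5, 10}  B5 = {3, 4, 6, 11}  B6 = {3, 4, 8, 11}  B7 = {2, 3, 4, 10}  B8 = {3, 7, 8, 11}
Tree: B1–B2, B1–B3, B1–B4, B1–B5, B3–B6, B4–B7, B6–B8
Each bag holds 4 vertices, so the decomposition has width 3, which upper-bounds the treewidth. Conversely, {2, 3, 4, 10} is a clique of size 4, and the vertices of any clique must share a bag in every tree decomposition; so some bag has ≥ 4 vertices and tw(G) ≥ 3. The upper and lower bounds meet at 3, so that is the treewidth.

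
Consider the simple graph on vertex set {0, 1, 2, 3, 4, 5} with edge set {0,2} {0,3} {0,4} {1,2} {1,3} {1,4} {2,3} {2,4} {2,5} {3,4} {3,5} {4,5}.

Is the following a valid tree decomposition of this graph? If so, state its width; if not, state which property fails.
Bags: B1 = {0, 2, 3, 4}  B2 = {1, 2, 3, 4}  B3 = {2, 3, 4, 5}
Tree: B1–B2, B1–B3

Yes; width 3.

Checking the three conditions: (i) the bags cover all of {0, 1, 2, 3, 4, 5}; (ii) for each edge, some bag contains both endpoints; (iii) the bags containing any fixed vertex form a subtree. All hold, so the decomposition is valid with width 4 − 1 = 3.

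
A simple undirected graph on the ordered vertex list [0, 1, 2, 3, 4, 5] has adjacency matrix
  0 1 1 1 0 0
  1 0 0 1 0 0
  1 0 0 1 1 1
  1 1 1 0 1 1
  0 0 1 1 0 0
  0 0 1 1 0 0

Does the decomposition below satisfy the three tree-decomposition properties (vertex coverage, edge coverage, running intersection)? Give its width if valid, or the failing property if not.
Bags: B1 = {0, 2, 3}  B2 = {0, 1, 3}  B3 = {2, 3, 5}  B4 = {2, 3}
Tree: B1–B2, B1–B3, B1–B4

A tree decomposition must satisfy three properties: every vertex lies in some bag; for every edge, both endpoints lie together in some bag; and for every vertex, the bags containing it form a connected subtree. Here vertex 4 appears in no bag, so the decomposition is invalid.

No — vertex 4 appears in no bag.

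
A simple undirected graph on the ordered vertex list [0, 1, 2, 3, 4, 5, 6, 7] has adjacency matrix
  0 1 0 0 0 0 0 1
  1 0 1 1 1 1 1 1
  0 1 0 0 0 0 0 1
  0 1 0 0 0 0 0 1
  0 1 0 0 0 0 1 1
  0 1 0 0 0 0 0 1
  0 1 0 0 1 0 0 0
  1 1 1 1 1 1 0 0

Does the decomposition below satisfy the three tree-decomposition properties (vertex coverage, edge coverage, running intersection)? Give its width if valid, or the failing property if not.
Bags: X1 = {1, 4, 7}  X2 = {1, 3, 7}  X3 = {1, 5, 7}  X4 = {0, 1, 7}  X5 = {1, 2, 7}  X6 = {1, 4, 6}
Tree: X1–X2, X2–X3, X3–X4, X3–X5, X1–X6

Yes; width 2.

Vertex coverage: the bags together contain {0, 1, 2, 3, 4, 5, 6, 7}, the full vertex set. Edge coverage: each edge of G has both endpoints in at least one bag. Running intersection: for every vertex, the bags containing it form a connected subtree. All three properties hold, so this is a valid tree decomposition of width max|bag| − 1 = 2, and hence tw(G) ≤ 2.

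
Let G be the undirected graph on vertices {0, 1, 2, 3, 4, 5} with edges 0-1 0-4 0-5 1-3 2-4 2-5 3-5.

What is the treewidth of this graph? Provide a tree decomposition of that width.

Treewidth 2.
Bags: B1 = {0, 2, 4}  B2 = {0, 2, 5}  B3 = {0, 1, 5}  B4 = {1, 3, 5}
Tree: B1–B2, B2–B3, B3–B4

Each bag holds 3 vertices, so the decomposition has width 2, which upper-bounds the treewidth. Since 4–2–5–0–4 is a cycle in G, G is not acyclic. Forests are exactly the graphs of treewidth ≤ 1, so tw(G) ≥ 2. Hence tw(G) = 2 exactly.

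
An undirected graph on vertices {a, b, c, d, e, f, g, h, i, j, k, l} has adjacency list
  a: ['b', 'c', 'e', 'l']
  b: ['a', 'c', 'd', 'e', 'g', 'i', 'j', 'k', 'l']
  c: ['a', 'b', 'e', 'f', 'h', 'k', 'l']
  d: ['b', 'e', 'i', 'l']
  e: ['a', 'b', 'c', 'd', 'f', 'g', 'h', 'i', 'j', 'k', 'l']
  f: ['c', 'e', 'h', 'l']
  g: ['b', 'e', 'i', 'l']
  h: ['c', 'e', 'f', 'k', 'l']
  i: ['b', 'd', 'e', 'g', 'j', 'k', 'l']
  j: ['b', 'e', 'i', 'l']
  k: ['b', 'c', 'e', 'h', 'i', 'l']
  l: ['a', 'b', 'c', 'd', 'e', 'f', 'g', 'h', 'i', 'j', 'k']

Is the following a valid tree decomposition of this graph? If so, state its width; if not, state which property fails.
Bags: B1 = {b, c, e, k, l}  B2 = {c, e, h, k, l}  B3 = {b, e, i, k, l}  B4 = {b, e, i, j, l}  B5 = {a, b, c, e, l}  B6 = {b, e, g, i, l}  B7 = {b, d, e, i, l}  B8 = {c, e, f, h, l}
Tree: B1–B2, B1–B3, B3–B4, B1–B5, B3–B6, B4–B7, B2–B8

Yes; width 4.

Every vertex of G appears in some bag (union = {a, b, c, d, e, f, g, h, i, j, k, l}); every edge is covered by a bag; and for each vertex v the set of bags containing v is connected in the bag tree. The decomposition is therefore valid. The largest bag has 5 vertices, so the width is 4.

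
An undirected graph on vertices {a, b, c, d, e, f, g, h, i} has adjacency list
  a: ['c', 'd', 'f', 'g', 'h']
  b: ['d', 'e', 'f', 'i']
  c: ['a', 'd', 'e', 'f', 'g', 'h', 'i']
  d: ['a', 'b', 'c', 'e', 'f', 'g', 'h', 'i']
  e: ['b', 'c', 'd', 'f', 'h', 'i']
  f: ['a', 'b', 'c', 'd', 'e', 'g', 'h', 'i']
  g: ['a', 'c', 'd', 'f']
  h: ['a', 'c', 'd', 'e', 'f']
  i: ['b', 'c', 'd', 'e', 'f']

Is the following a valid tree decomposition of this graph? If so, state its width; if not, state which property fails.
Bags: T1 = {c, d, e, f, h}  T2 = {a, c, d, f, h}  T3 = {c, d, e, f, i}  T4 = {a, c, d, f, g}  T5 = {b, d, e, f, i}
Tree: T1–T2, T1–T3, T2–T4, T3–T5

Yes; width 4.

Every vertex of G appears in some bag (union = {a, b, c, d, e, f, g, h, i}); every edge is covered by a bag; and for each vertex v the set of bags containing v is connected in the bag tree. The decomposition is therefore valid. The largest bag has 5 vertices, so the width is 4.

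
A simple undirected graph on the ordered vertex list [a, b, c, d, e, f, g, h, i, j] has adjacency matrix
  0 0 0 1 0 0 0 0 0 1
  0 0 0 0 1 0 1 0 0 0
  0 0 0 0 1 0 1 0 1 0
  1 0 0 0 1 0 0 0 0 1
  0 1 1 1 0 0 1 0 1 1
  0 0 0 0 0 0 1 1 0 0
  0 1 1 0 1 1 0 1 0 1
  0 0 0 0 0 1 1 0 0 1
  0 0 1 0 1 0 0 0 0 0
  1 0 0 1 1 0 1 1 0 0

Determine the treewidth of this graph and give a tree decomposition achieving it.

The largest bag has 3 vertices, giving width 2; this decomposition certifies tw(G) ≤ 2. On the other hand G contains the 3-clique {d, e, j}. A clique must lie in a single bag of any decomposition, so no decomposition can have width below 2. Combining the bounds, tw(G) = 2.

Treewidth 2.
Bags: B1 = {c, e, g}  B2 = {e, g, j}  B3 = {d, e, j}  B4 = {g, h, j}  B5 = {c, e, i}  B6 = {a, d, j}  B7 = {f, g, h}  B8 = {b, e, g}
Tree: B1–B2, B2–B3, B2–B4, B1–B5, B3–B6, B4–B7, B1–B8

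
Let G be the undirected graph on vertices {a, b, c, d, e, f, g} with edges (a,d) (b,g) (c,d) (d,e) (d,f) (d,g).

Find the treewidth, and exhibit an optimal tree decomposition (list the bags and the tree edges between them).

Treewidth 1.
One such decomposition:
Bags: B1 = {c, d}  B2 = {d, g}  B3 = {d, f}  B4 = {b, g}  B5 = {a, d}  B6 = {d, e}
Tree: B1–B2, B2–B3, B2–B4, B2–B5, B3–B6

Every bag has size at most 2, so the width is 2 − 1 = 1 and tw(G) ≤ 1. Since G has at least one edge (e.g. d–c), it is not an edgeless graph, so tw(G) ≥ 1. The upper and lower bounds meet at 1, so that is the treewidth.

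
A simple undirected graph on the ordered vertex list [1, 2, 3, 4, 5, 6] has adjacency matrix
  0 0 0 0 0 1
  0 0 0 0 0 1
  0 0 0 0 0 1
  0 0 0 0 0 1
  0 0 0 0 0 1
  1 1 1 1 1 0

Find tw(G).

1

A width-1 tree decomposition is:
Bags: B1 = {1, 6}  B2 = {5, 6}  B3 = {2, 6}  B4 = {3, 6}  B5 = {4, 6}
Tree: B1–B2, B2–B3, B1–B4, B1–B5
Each bag holds 2 vertices, so the decomposition has width 1, which upper-bounds the treewidth. Since G has at least one edge (e.g. 6–1), it is not an edgeless graph, so tw(G) ≥ 1. Combining the bounds, tw(G) = 1.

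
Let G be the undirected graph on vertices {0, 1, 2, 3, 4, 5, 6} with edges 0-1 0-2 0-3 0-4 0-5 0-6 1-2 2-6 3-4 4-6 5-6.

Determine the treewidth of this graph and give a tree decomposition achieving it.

The largest bag has 3 vertices, giving width 2; this decomposition certifies tw(G) ≤ 2. On the other hand G contains the 3-clique {0, 1, 2}. A clique must lie in a single bag of any decomposition, so no decomposition can have width below 2. Therefore the treewidth is 2.

Treewidth 2.
One optimal decomposition is:
Bags: B1 = {0, 2, 6}  B2 = {0, 4, 6}  B3 = {0, 1, 2}  B4 = {0, 5, 6}  B5 = {0, 3, 4}
Tree: B1–B2, B1–B3, B1–B4, B2–B5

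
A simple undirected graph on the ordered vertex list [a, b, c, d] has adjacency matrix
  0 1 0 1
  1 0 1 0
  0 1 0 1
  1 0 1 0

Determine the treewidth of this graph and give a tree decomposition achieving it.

Treewidth 2.
One optimal decomposition is:
Bags: B1 = {b, c, d}  B2 = {a, b, d}
Tree: B1–B2

The largest bag has 3 vertices, giving width 2; this decomposition certifies tw(G) ≤ 2. For the lower bound, G contains the cycle d–c–b–a–d, so G is not a forest; only forests have treewidth ≤ 1, hence tw(G) ≥ 2. Hence tw(G) = 2 exactly.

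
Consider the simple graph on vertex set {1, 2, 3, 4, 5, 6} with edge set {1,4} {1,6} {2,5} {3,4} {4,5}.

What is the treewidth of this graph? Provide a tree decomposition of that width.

Treewidth 1.
Bags: B1 = {1, 4}  B2 = {3, 4}  B3 = {1, 6}  B4 = {4, 5}  B5 = {2, 5}
Tree: B1–B2, B1–B3, B2–B4, B4–B5

The largest bag has 2 vertices, giving width 1; this decomposition certifies tw(G) ≤ 1. Any graph with an edge has treewidth ≥ 1, and G has the edge 4–1. Hence tw(G) = 1 exactly.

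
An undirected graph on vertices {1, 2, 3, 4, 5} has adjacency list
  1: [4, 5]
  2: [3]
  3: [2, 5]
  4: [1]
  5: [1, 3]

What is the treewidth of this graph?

A width-1 tree decomposition is:
Bags: B1 = {3, 5}  B2 = {2, 3}  B3 = {1, 5}  B4 = {1, 4}
Tree: B1–B2, B1–B3, B3–B4
Each bag holds 2 vertices, so the decomposition has width 1, which upper-bounds the treewidth. G has an edge, so its treewidth is at least 1. The upper and lower bounds meet at 1, so that is the treewidth.

1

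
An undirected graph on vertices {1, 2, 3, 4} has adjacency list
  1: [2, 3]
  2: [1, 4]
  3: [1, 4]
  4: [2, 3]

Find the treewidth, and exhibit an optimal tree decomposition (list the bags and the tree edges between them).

Treewidth 2.
One optimal decomposition is:
Bags: B1 = {1, 3, 4}  B2 = {1, 2, 4}
Tree: B1–B2

Each bag holds 3 vertices, so the decomposition has width 2, which upper-bounds the treewidth. The edges 1–3–4–2–1 form a cycle, so G is not a tree and its treewidth is at least 2. Combining the bounds, tw(G) = 2.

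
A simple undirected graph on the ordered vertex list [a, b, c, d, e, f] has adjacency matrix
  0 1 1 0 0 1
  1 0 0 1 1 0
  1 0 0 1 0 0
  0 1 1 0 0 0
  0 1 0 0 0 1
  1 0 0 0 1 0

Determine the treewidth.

A width-2 tree decomposition is:
Bags: B1 = {a, c, d}  B2 = {a, b, d}  B3 = {a, b, f}  B4 = {b, e, f}
Tree: B1–B2, B2–B3, B3–B4
The largest bag has 3 vertices, giving width 2; this decomposition certifies tw(G) ≤ 2. The edges c–d–b–a–c form a cycle, so G is not a tree and its treewidth is at least 2. Combining the bounds, tw(G) = 2.

2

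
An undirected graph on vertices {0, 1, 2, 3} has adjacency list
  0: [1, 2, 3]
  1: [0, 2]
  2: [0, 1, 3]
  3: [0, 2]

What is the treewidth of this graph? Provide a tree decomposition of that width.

The largest bag has 3 vertices, giving width 2; this decomposition certifies tw(G) ≤ 2. Conversely, {0, 1, 2} is a clique of size 3, and the vertices of any clique must share a bag in every tree decomposition; so some bag has ≥ 3 vertices and tw(G) ≥ 2. Hence tw(G) = 2 exactly.

Treewidth 2.
Bags: B1 = {0, 2, 3}  B2 = {0, 1, 2}
Tree: B1–B2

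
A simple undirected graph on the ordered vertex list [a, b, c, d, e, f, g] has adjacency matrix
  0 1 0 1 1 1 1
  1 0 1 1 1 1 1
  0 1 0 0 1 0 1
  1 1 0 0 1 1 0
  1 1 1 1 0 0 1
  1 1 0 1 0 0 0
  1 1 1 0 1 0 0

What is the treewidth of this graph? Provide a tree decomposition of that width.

Treewidth 3.
One optimal decomposition is:
Bags: B1 = {a, b, e, g}  B2 = {a, b, d, e}  B3 = {b, c, e, g}  B4 = {a, b, d, f}
Tree: B1–B2, B1–B3, B2–B4

Every bag has size at most 4, so the width is 4 − 1 = 3 and tw(G) ≤ 3. On the other hand G contains the 4-clique {b, c, e, g}. A clique must lie in a single bag of any decomposition, so no decomposition can have width below 3. The upper and lower bounds meet at 3, so that is the treewidth.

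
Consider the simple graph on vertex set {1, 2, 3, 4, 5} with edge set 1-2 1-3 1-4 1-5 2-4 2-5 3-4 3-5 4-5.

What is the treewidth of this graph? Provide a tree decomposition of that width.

Each bag holds 4 vertices, so the decomposition has width 3, which upper-bounds the treewidth. On the other hand G contains the 4-clique {1, 2, 4, 5}. A clique must lie in a single bag of any decomposition, so no decomposition can have width below 3. Hence tw(G) = 3 exactly.

Treewidth 3.
Bags: B1 = {1, 2, 4, 5}  B2 = {1, 3, 4, 5}
Tree: B1–B2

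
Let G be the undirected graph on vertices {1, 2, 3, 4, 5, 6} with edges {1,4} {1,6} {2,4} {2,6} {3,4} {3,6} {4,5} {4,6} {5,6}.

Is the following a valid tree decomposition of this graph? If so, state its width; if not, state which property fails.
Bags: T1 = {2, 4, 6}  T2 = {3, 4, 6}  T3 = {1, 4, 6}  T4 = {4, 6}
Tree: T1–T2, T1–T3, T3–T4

A tree decomposition must satisfy three properties: every vertex lies in some bag; for every edge, both endpoints lie together in some bag; and for every vertex, the bags containing it form a connected subtree. Here vertex 5 appears in no bag, so the decomposition is invalid.

No — vertex 5 appears in no bag.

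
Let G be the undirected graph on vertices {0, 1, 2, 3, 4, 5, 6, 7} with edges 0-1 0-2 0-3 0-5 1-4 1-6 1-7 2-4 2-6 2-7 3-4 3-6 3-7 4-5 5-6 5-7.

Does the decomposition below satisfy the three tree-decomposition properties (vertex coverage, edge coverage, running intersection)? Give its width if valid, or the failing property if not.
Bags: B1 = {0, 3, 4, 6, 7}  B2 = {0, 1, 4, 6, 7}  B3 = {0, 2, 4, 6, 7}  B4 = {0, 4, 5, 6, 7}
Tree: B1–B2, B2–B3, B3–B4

Yes; width 4.

Every vertex of G appears in some bag (union = {0, 1, 2, 3, 4, 5, 6, 7}); every edge is covered by a bag; and for each vertex v the set of bags containing v is connected in the bag tree. The decomposition is therefore valid. The largest bag has 5 vertices, so the width is 4.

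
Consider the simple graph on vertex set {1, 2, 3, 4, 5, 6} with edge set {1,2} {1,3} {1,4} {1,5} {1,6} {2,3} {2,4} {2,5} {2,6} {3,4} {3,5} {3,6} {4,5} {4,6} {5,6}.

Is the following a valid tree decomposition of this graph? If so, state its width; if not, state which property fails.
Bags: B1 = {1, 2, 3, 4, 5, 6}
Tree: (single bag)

Vertex coverage: the bags together contain {1, 2, 3, 4, 5, 6}, the full vertex set. Edge coverage: each edge of G has both endpoints in at least one bag. Running intersection: for every vertex, the bags containing it form a connected subtree. All three properties hold, so this is a valid tree decomposition of width max|bag| − 1 = 5, and hence tw(G) ≤ 5.

Yes; width 5.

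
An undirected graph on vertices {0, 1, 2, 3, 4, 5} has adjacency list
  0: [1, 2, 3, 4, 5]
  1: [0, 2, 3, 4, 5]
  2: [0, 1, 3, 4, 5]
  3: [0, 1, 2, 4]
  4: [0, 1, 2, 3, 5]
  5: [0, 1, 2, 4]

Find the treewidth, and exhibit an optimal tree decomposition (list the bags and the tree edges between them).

Treewidth 4.
One such decomposition:
Bags: B1 = {0, 1, 2, 3, 4}  B2 = {0, 1, 2, 4, 5}
Tree: B1–B2

Every bag has size at most 5, so the width is 5 − 1 = 4 and tw(G) ≤ 4. For the lower bound, the 5 vertices {0, 1, 2, 3, 4} are pairwise adjacent, and any tree decomposition puts a clique entirely inside one bag — forcing width ≥ 4. Therefore the treewidth is 4.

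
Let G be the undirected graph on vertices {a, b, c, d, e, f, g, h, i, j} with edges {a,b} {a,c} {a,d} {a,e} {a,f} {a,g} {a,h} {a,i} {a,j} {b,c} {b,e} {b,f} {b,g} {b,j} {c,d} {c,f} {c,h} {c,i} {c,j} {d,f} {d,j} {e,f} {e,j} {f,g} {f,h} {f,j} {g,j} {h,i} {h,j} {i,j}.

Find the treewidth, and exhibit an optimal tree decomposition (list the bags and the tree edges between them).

Each bag holds 5 vertices, so the decomposition has width 4, which upper-bounds the treewidth. Conversely, {a, c, d, f, j} is a clique of size 5, and the vertices of any clique must share a bag in every tree decomposition; so some bag has ≥ 5 vertices and tw(G) ≥ 4. Hence tw(G) = 4 exactly.

Treewidth 4.
One optimal decomposition is:
Bags: B1 = {a, b, f, g, j}  B2 = {a, b, c, f, j}  B3 = {a, c, d, f, j}  B4 = {a, c, f, h, j}  B5 = {a, c, h, i, j}  B6 = {a, b, e, f, j}
Tree: B1–B2, B2–B3, B2–B4, B4–B5, B2–B6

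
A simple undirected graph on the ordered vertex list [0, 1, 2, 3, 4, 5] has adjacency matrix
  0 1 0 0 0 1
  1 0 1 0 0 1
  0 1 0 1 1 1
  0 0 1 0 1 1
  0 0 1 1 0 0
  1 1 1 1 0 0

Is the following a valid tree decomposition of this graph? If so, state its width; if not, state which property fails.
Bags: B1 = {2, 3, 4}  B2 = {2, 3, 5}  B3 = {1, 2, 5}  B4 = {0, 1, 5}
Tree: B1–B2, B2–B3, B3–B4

Vertex coverage: the bags together contain {0, 1, 2, 3, 4, 5}, the full vertex set. Edge coverage: each edge of G has both endpoints in at least one bag. Running intersection: for every vertex, the bags containing it form a connected subtree. All three properties hold, so this is a valid tree decomposition of width max|bag| − 1 = 2, and hence tw(G) ≤ 2.

Yes; width 2.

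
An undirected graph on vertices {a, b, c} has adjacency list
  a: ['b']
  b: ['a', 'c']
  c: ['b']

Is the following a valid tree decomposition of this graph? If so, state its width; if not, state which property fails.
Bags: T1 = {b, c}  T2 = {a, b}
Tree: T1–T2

Yes; width 1.

Checking the three conditions: (i) the bags cover all of {a, b, c}; (ii) for each edge, some bag contains both endpoints; (iii) the bags containing any fixed vertex form a subtree. All hold, so the decomposition is valid with width 2 − 1 = 1.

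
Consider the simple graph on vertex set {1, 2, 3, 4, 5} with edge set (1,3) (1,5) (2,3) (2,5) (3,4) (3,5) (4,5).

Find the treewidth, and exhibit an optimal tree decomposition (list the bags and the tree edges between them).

Treewidth 2.
One such decomposition:
Bags: B1 = {2, 3, 5}  B2 = {3, 4, 5}  B3 = {1, 3, 5}
Tree: B1–B2, B1–B3

Every bag has size at most 3, so the width is 3 − 1 = 2 and tw(G) ≤ 2. Conversely, {1, 3, 5} is a clique of size 3, and the vertices of any clique must share a bag in every tree decomposition; so some bag has ≥ 3 vertices and tw(G) ≥ 2. Hence tw(G) = 2 exactly.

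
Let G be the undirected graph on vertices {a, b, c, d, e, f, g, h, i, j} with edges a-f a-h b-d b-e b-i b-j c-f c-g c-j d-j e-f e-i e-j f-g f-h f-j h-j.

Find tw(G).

2

A width-2 tree decomposition is:
Bags: B1 = {e, f, j}  B2 = {c, f, j}  B3 = {b, e, j}  B4 = {f, h, j}  B5 = {b, e, i}  B6 = {c, f, g}  B7 = {a, f, h}  B8 = {b, d, j}
Tree: B1–B2, B1–B3, B2–B4, B3–B5, B2–B6, B4–B7, B3–B8
Each bag holds 3 vertices, so the decomposition has width 2, which upper-bounds the treewidth. Conversely, {b, d, j} is a clique of size 3, and the vertices of any clique must share a bag in every tree decomposition; so some bag has ≥ 3 vertices and tw(G) ≥ 2. Combining the bounds, tw(G) = 2.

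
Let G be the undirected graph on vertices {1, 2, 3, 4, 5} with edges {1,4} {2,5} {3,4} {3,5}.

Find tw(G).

A width-1 tree decomposition is:
Bags: B1 = {2, 5}  B2 = {3, 5}  B3 = {3, 4}  B4 = {1, 4}
Tree: B1–B2, B2–B3, B3–B4
Each bag holds 2 vertices, so the decomposition has width 1, which upper-bounds the treewidth. G has an edge, so its treewidth is at least 1. Therefore the treewidth is 1.

1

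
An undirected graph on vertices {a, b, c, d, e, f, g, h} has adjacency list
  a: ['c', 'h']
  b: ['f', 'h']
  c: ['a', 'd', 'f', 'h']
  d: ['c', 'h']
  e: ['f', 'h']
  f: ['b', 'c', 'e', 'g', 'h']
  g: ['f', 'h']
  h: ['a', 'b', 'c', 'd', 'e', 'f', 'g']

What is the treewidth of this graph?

A width-2 tree decomposition is:
Bags: B1 = {c, f, h}  B2 = {b, f, h}  B3 = {a, c, h}  B4 = {e, f, h}  B5 = {c, d, h}  B6 = {f, g, h}
Tree: B1–B2, B1–B3, B2–B4, B3–B5, B2–B6
Each bag holds 3 vertices, so the decomposition has width 2, which upper-bounds the treewidth. Conversely, {c, d, h} is a clique of size 3, and the vertices of any clique must share a bag in every tree decomposition; so some bag has ≥ 3 vertices and tw(G) ≥ 2. Hence tw(G) = 2 exactly.

2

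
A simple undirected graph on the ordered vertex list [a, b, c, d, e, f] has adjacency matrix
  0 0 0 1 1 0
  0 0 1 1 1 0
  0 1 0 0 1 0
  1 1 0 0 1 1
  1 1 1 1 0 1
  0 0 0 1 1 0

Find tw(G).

A width-2 tree decomposition is:
Bags: B1 = {a, d, e}  B2 = {d, e, f}  B3 = {b, d, e}  B4 = {b, c, e}
Tree: B1–B2, B1–B3, B3–B4
Each bag holds 3 vertices, so the decomposition has width 2, which upper-bounds the treewidth. Conversely, {a, d, e} is a clique of size 3, and the vertices of any clique must share a bag in every tree decomposition; so some bag has ≥ 3 vertices and tw(G) ≥ 2. The upper and lower bounds meet at 2, so that is the treewidth.

2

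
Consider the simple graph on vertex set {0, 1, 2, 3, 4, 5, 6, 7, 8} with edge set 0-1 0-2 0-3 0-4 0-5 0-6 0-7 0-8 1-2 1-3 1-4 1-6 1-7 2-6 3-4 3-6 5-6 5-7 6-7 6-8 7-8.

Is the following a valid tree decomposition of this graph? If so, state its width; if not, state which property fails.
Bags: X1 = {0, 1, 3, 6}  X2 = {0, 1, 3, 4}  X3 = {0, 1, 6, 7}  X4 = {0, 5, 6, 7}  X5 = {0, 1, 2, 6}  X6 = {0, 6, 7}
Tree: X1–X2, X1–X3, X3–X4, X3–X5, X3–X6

No — vertex 8 appears in no bag.

A tree decomposition must satisfy three properties: every vertex lies in some bag; for every edge, both endpoints lie together in some bag; and for every vertex, the bags containing it form a connected subtree. Here vertex 8 appears in no bag, so the decomposition is invalid.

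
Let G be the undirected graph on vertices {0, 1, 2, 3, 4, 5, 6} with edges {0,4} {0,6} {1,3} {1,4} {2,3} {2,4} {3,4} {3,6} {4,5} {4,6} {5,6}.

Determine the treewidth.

A width-2 tree decomposition is:
Bags: B1 = {3, 4, 6}  B2 = {4, 5, 6}  B3 = {1, 3, 4}  B4 = {0, 4, 6}  B5 = {2, 3, 4}
Tree: B1–B2, B1–B3, B1–B4, B3–B5
Every bag has size at most 3, so the width is 3 − 1 = 2 and tw(G) ≤ 2. For the lower bound, the 3 vertices {0, 4, 6} are pairwise adjacent, and any tree decomposition puts a clique entirely inside one bag — forcing width ≥ 2. Combining the bounds, tw(G) = 2.

2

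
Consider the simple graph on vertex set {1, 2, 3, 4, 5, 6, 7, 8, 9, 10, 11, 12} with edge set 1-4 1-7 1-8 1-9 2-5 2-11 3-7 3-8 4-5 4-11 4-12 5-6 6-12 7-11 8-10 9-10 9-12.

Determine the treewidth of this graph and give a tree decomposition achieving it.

Treewidth 3.
One such decomposition:
Bags: B1 = {3, 8, 9, 10}  B2 = {1, 3, 8, 9}  B3 = {1, 3, 7, 9}  B4 = {1, 7, 9, 12}  B5 = {1, 4, 7, 12}  B6 = {4, 7, 11, 12}  B7 = {4, 6, 11, 12}  B8 = {4, 5, 6, 11}  B9 = {2, 5, 6, 11}
Tree: B1–B2, B2–B3, B3–B4, B4–B5, B5–B6, B6–B7, B7–B8, B8–B9

Each bag holds 4 vertices, so the decomposition has width 3, which upper-bounds the treewidth. For the lower bound: the 4 vertex sets {3,8,10}, {9}, {1}, {4,7,11,12} are disjoint, each induces a connected subgraph, and every pair is joined by at least one edge of G. Contracting each set to a single vertex therefore yields K_{4} as a minor, and since treewidth is minor-monotone, tw(G) ≥ tw(K_{4}) = 3. Hence tw(G) = 3 exactly.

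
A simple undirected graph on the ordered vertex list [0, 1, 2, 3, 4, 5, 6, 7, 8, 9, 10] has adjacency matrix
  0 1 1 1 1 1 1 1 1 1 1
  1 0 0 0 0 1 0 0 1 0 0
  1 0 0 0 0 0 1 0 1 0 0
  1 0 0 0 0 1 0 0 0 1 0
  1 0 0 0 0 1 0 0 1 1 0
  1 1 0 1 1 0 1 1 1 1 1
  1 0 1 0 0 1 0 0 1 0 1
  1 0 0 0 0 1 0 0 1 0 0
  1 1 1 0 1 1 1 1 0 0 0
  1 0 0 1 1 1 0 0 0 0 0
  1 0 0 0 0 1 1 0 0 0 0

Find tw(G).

3

A width-3 tree decomposition is:
Bags: B1 = {0, 5, 6, 8}  B2 = {0, 4, 5, 8}  B3 = {0, 1, 5, 8}  B4 = {0, 5, 6, 10}  B5 = {0, 2, 6, 8}  B6 = {0, 4, 5, 9}  B7 = {0, 5, 7, 8}  B8 = {0, 3, 5, 9}
Tree: B1–B2, B2–B3, B1–B4, B1–B5, B2–B6, B3–B7, B6–B8
Every bag has size at most 4, so the width is 4 − 1 = 3 and tw(G) ≤ 3. On the other hand G contains the 4-clique {0, 2, 6, 8}. A clique must lie in a single bag of any decomposition, so no decomposition can have width below 3. The upper and lower bounds meet at 3, so that is the treewidth.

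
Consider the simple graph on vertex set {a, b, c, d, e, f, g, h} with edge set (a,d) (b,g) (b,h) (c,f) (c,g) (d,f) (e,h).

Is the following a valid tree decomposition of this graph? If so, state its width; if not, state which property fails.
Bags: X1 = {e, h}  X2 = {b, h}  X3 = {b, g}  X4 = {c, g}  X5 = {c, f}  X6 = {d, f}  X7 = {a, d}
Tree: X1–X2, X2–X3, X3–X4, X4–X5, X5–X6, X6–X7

Checking the three conditions: (i) the bags cover all of {a, b, c, d, e, f, g, h}; (ii) for each edge, some bag contains both endpoints; (iii) the bags containing any fixed vertex form a subtree. All hold, so the decomposition is valid with width 2 − 1 = 1.

Yes; width 1.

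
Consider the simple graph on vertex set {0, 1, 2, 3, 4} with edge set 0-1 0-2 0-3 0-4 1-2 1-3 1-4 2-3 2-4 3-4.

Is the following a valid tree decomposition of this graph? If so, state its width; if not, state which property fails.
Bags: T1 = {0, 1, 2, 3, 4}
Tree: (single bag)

Yes; width 4.

Vertex coverage: the bags together contain {0, 1, 2, 3, 4}, the full vertex set. Edge coverage: each edge of G has both endpoints in at least one bag. Running intersection: for every vertex, the bags containing it form a connected subtree. All three properties hold, so this is a valid tree decomposition of width max|bag| − 1 = 4, and hence tw(G) ≤ 4.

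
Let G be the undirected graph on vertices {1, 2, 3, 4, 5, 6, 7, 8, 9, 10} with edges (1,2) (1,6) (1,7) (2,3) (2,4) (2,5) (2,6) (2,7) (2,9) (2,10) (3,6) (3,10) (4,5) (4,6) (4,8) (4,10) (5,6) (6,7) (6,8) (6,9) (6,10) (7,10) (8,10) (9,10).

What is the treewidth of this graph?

A width-3 tree decomposition is:
Bags: B1 = {2, 4, 6, 10}  B2 = {2, 6, 7, 10}  B3 = {2, 3, 6, 10}  B4 = {2, 6, 9, 10}  B5 = {1, 2, 6, 7}  B6 = {2, 4, 5, 6}  B7 = {4, 6, 8, 10}
Tree: B1–B2, B1–B3, B1–B4, B2–B5, B1–B6, B1–B7
Each bag holds 4 vertices, so the decomposition has width 3, which upper-bounds the treewidth. Conversely, {4, 6, 8, 10} is a clique of size 4, and the vertices of any clique must share a bag in every tree decomposition; so some bag has ≥ 4 vertices and tw(G) ≥ 3. Therefore the treewidth is 3.

3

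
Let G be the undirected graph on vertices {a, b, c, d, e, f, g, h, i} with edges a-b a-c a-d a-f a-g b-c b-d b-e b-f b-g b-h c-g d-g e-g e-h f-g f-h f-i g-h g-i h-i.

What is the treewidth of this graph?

3

A width-3 tree decomposition is:
Bags: B1 = {b, e, g, h}  B2 = {b, f, g, h}  B3 = {a, b, f, g}  B4 = {a, b, d, g}  B5 = {a, b, c, g}  B6 = {f, g, h, i}
Tree: B1–B2, B2–B3, B3–B4, B3–B5, B2–B6
The largest bag has 4 vertices, giving width 3; this decomposition certifies tw(G) ≤ 3. On the other hand G contains the 4-clique {b, e, g, h}. A clique must lie in a single bag of any decomposition, so no decomposition can have width below 3. Combining the bounds, tw(G) = 3.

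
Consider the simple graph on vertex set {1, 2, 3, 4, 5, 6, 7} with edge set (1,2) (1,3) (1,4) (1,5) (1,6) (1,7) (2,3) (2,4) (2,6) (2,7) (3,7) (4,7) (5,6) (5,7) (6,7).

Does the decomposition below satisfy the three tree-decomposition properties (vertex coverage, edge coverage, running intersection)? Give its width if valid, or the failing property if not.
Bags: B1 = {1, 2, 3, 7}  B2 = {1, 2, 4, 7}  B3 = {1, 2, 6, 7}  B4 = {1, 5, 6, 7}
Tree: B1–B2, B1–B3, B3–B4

Yes; width 3.

Checking the three conditions: (i) the bags cover all of {1, 2, 3, 4, 5, 6, 7}; (ii) for each edge, some bag contains both endpoints; (iii) the bags containing any fixed vertex form a subtree. All hold, so the decomposition is valid with width 4 − 1 = 3.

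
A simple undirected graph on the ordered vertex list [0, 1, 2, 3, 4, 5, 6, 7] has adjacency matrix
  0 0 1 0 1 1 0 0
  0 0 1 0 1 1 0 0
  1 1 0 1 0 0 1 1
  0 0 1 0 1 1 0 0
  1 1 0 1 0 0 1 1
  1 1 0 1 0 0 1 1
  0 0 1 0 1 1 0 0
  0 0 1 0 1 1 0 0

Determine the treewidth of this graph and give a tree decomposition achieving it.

Treewidth 3.
One such decomposition:
Bags: B1 = {2, 4, 5, 6}  B2 = {2, 3, 4, 5}  B3 = {0, 2, 4, 5}  B4 = {1, 2, 4, 5}  B5 = {2, 4, 5, 7}
Tree: B1–B2, B2–B3, B3–B4, B4–B5

The largest bag has 4 vertices, giving width 3; this decomposition certifies tw(G) ≤ 3. For the lower bound: the 4 vertex sets {4,6}, {2,3}, {5}, {0} are disjoint, each induces a connected subgraph, and every pair is joined by at least one edge of G. Contracting each set to a single vertex therefore yields K_{4} as a minor, and since treewidth is minor-monotone, tw(G) ≥ tw(K_{4}) = 3. Therefore the treewidth is 3.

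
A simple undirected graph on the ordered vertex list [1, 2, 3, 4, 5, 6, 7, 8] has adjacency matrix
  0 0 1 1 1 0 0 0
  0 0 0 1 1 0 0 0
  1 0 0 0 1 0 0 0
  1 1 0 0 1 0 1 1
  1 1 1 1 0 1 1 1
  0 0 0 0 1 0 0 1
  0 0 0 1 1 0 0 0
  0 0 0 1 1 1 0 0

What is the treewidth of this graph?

A width-2 tree decomposition is:
Bags: B1 = {2, 4, 5}  B2 = {4, 5, 8}  B3 = {4, 5, 7}  B4 = {1, 4, 5}  B5 = {1, 3, 5}  B6 = {5, 6, 8}
Tree: B1–B2, B2–B3, B1–B4, B4–B5, B2–B6
The largest bag has 3 vertices, giving width 2; this decomposition certifies tw(G) ≤ 2. Conversely, {1, 3, 5} is a clique of size 3, and the vertices of any clique must share a bag in every tree decomposition; so some bag has ≥ 3 vertices and tw(G) ≥ 2. Combining the bounds, tw(G) = 2.

2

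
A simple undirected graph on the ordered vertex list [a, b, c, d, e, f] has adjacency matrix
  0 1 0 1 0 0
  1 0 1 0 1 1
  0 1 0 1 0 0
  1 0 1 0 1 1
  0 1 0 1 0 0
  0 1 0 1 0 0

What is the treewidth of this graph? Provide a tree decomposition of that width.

The largest bag has 3 vertices, giving width 2; this decomposition certifies tw(G) ≤ 2. The edges e–d–f–b–e form a cycle, so G is not a tree and its treewidth is at least 2. Hence tw(G) = 2 exactly.

Treewidth 2.
One such decomposition:
Bags: B1 = {b, d, e}  B2 = {b, d, f}  B3 = {a, b, d}  B4 = {b, c, d}
Tree: B1–B2, B2–B3, B3–B4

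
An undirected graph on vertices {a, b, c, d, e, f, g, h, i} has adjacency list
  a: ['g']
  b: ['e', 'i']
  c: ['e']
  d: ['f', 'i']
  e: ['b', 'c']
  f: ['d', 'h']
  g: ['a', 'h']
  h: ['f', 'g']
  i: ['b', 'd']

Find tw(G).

A width-1 tree decomposition is:
Bags: B1 = {c, e}  B2 = {b, e}  B3 = {b, i}  B4 = {d, i}  B5 = {d, f}  B6 = {f, h}  B7 = {g, h}  B8 = {a, g}
Tree: B1–B2, B2–B3, B3–B4, B4–B5, B5–B6, B6–B7, B7–B8
The largest bag has 2 vertices, giving width 1; this decomposition certifies tw(G) ≤ 1. Any graph with an edge has treewidth ≥ 1, and G has the edge c–e. The upper and lower bounds meet at 1, so that is the treewidth.

1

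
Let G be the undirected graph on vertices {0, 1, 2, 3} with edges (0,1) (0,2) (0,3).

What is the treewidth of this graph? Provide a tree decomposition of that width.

Every bag has size at most 2, so the width is 2 − 1 = 1 and tw(G) ≤ 1. Any graph with an edge has treewidth ≥ 1, and G has the edge 0–3. Hence tw(G) = 1 exactly.

Treewidth 1.
Bags: B1 = {0, 3}  B2 = {0, 1}  B3 = {0, 2}
Tree: B1–B2, B1–B3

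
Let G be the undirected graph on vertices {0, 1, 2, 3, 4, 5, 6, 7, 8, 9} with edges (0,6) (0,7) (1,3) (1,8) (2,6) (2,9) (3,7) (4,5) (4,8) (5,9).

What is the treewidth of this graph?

A width-2 tree decomposition is:
Bags: B1 = {2, 6, 9}  B2 = {0, 6, 9}  B3 = {0, 7, 9}  B4 = {3, 7, 9}  B5 = {1, 3, 9}  B6 = {1, 8, 9}  B7 = {4, 8, 9}  B8 = {4, 5, 9}
Tree: B1–B2, B2–B3, B3–B4, B4–B5, B5–B6, B6–B7, B7–B8
The largest bag has 3 vertices, giving width 2; this decomposition certifies tw(G) ≤ 2. The edges 9–2–6–0–7–3–1–8–4–5–9 form a cycle, so G is not a tree and its treewidth is at least 2. Therefore the treewidth is 2.

2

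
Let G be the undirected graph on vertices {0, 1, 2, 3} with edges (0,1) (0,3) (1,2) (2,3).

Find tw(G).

A width-2 tree decomposition is:
Bags: B1 = {0, 2, 3}  B2 = {0, 1, 2}
Tree: B1–B2
Each bag holds 3 vertices, so the decomposition has width 2, which upper-bounds the treewidth. For the lower bound, G contains the cycle 0–3–2–1–0, so G is not a forest; only forests have treewidth ≤ 1, hence tw(G) ≥ 2. The upper and lower bounds meet at 2, so that is the treewidth.

2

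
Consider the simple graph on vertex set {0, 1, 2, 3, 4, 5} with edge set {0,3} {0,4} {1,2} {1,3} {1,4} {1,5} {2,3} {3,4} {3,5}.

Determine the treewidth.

2

A width-2 tree decomposition is:
Bags: B1 = {0, 3, 4}  B2 = {1, 3, 4}  B3 = {1, 2, 3}  B4 = {1, 3, 5}
Tree: B1–B2, B2–B3, B2–B4
The largest bag has 3 vertices, giving width 2; this decomposition certifies tw(G) ≤ 2. Conversely, {0, 3, 4} is a clique of size 3, and the vertices of any clique must share a bag in every tree decomposition; so some bag has ≥ 3 vertices and tw(G) ≥ 2. Combining the bounds, tw(G) = 2.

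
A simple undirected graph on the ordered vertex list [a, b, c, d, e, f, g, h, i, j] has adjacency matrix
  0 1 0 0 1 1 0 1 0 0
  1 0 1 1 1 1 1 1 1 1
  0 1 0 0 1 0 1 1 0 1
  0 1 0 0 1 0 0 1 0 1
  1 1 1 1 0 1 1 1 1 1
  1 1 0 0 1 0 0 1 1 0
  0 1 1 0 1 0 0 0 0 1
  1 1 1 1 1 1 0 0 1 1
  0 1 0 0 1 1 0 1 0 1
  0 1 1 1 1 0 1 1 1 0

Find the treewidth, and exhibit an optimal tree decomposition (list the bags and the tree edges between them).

Each bag holds 5 vertices, so the decomposition has width 4, which upper-bounds the treewidth. On the other hand G contains the 5-clique {b, c, e, g, j}. A clique must lie in a single bag of any decomposition, so no decomposition can have width below 4. Therefore the treewidth is 4.

Treewidth 4.
One such decomposition:
Bags: B1 = {b, e, h, i, j}  B2 = {b, e, f, h, i}  B3 = {b, c, e, h, j}  B4 = {a, b, e, f, h}  B5 = {b, d, e, h, j}  B6 = {b, c, e, g, j}
Tree: B1–B2, B1–B3, B2–B4, B3–B5, B3–B6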